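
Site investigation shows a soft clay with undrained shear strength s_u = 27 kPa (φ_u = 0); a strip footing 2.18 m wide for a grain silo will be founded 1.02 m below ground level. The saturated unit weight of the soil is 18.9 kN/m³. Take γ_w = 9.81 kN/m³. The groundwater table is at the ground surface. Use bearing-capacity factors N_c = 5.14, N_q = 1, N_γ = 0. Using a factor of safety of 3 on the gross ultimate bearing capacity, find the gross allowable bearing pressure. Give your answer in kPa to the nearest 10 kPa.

q_all ≈ 50 kPa

γ' = 18.9 − 9.81 = 9.09 kN/m³ (submerged throughout). q = 9.09 × 1.02 = 9.2718 kPa.
c·N_c = 27 × 5.14 = 138.78 kPa
q·N_q = 9.2718 × 1 = 9.2718 kPa
q_ult = 138.78 + 9.2718 = 148.05 kPa.
q_all = 148.05 / 3 = 49.351 kPa.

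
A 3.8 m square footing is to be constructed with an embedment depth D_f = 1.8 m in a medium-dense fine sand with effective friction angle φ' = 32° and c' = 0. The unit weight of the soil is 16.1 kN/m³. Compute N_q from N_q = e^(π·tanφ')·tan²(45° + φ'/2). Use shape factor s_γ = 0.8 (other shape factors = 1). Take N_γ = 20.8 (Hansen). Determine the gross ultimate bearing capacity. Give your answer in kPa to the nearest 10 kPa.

tan32° = 0.6249, so N_q = e^(π×0.6249)·tan²(61°) = 7.121 × 3.255 = 23.18.
Effective surcharge at the founding depth q = γ·D_f = 16.1 × 1.8 = 28.98 kPa.
q_ult = q·N_q + 0.5·γ·B·N_γ·s_γ
     = 28.98 × 23.177 + 0.5 × 16.1 × 3.8 × 20.8 × 0.8
     = 671.66 + 509.02 = 1180.7 kPa.

q_ult ≈ 1180 kPa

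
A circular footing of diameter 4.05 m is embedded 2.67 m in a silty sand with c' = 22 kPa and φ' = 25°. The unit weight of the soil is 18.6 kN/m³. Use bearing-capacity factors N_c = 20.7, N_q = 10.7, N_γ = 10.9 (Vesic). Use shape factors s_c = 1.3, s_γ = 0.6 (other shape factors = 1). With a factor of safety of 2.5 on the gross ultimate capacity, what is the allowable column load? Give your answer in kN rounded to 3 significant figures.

Overburden at base level: q = 18.6 × 2.67 = 49.662 kPa.
Cohesion term c·N_c·s_c = 22 × 20.7 × 1.3 = 592.02 kPa; surcharge term q·N_q = 49.662 × 10.7 = 531.38 kPa; self-weight term 0.5·γ·B·N_γ·s_γ = 0.5 × 18.6 × 4.05 × 10.9 × 0.6 = 246.33 kPa.
q_ult = 592.02 + 531.38 + 246.33 = 1369.7 kPa.
Gross allowable pressure q_all = 1369.7 / 2.5 = 547.89 kPa.
Footing area = 12.8825 m², so allowable column load = 547.89 × 12.8825 = 7058.2 kN.

P_all ≈ 7060 kN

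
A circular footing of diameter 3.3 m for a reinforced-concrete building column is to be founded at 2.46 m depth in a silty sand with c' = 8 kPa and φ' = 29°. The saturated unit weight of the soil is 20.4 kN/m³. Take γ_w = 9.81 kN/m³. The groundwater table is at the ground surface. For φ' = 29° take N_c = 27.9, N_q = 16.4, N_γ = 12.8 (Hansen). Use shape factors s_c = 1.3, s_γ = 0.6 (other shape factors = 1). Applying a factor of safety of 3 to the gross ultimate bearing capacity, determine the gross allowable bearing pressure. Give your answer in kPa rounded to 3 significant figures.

With the water table at the surface the whole profile is submerged: γ' = 20.4 − 9.81 = 10.59 kN/m³, so q = γ'·D_f = 26.051 kPa; the same γ' applies in the ½γBN_γ term.
q_ult = c·N_c·s_c + q·N_q + 0.5·γ·B·N_γ·s_γ
     = 8 × 27.9 × 1.3 + 26.051 × 16.4 + 0.5 × 10.59 × 3.3 × 12.8 × 0.6
     = 290.16 + 427.24 + 134.2 = 851.6 kPa.
q_all = q_ult / FS = 851.6 / 3 = 283.87 kPa.

q_all ≈ 284 kPa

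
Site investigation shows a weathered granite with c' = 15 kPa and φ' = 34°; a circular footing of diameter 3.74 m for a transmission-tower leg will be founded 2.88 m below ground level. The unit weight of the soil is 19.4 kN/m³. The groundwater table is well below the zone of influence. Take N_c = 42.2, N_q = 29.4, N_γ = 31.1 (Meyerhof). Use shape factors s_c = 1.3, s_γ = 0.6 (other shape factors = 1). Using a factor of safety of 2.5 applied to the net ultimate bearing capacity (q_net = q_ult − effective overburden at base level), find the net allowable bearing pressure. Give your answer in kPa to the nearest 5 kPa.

q_all(net) ≈ 1235 kPa

Overburden at base level: q = 19.4 × 2.88 = 55.872 kPa.
Cohesion term c·N_c·s_c = 15 × 42.2 × 1.3 = 822.9 kPa; surcharge term q·N_q = 55.872 × 29.4 = 1642.6 kPa; self-weight term 0.5·γ·B·N_γ·s_γ = 0.5 × 19.4 × 3.74 × 31.1 × 0.6 = 676.95 kPa.
q_ult = 822.9 + 1642.6 + 676.95 = 3142.5 kPa.
Net ultimate: q_net = 3142.5 − 55.872 = 3086.6 kPa.
q_all(net) = 3086.6 / 2.5 = 1234.6 kPa.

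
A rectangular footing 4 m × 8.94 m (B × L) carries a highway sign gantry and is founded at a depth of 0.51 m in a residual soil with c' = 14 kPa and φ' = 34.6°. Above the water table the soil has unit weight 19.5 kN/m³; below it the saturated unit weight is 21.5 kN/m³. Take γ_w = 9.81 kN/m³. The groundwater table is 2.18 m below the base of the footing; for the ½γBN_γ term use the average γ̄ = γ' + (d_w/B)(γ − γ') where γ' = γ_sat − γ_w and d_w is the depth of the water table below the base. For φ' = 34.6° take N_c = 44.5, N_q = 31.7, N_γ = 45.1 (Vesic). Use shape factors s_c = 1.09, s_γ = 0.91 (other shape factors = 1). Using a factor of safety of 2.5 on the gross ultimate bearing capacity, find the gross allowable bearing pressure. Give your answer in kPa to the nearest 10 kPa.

q = γ·D_f = 19.5 × 0.51 = 9.945 kPa.
γ' = 11.69 kN/m³; averaging over the depth B below the base, γ̄ = γ' + (d_w/B)(γ − γ') = 15.946 kN/m³.
c·N_c·s_c = 14 × 44.5 × 1.09 = 679.07 kPa
q·N_q = 9.945 × 31.7 = 315.26 kPa
0.5·γ·B·N_γ·s_γ = 0.5 × 15.946 × 4 × 45.1 × 0.91 = 1308.9 kPa
q_ult = 679.07 + 315.26 + 1308.9 = 2303.2 kPa.
q_all = 2303.2 / 2.5 = 921.3 kPa.

q_all ≈ 920 kPa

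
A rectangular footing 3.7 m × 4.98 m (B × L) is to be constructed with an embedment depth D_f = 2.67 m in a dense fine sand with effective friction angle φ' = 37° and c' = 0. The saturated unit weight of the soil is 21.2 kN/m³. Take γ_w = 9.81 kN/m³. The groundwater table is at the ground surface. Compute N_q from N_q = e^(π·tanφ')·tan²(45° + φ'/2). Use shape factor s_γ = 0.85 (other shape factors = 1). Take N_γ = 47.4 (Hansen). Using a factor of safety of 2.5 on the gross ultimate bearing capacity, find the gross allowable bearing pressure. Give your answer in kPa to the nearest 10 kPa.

q_all ≈ 860 kPa

N_q = e^(π·tan37°)·tan²(63.5°) = 42.92.
Water table at ground surface, so effective unit weight γ' = 21.2 − 9.81 = 11.39 kN/m³ is used throughout; overburden q = 11.39 × 2.67 = 30.411 kPa; the same γ' applies in the ½γBN_γ term.
Surcharge term q·N_q = 30.411 × 42.92 = 1305.3 kPa; self-weight term 0.5·γ·B·N_γ·s_γ = 0.5 × 11.39 × 3.7 × 47.4 × 0.85 = 848.97 kPa.
q_ult = 1305.3 + 848.97 = 2154.2 kPa.
q_all = 2154.2 / 2.5 = 861.69 kPa.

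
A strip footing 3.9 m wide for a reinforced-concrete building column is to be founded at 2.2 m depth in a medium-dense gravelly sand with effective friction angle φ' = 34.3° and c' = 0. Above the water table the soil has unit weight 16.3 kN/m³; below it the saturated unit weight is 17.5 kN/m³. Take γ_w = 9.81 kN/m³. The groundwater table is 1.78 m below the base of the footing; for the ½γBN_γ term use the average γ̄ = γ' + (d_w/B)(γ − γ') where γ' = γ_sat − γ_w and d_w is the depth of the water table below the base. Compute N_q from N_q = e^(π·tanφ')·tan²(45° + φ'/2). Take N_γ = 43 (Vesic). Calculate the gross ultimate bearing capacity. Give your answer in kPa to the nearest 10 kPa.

tan34.3° = 0.6822, so N_q = e^(π×0.6822)·tan²(62.15°) = 8.525 × 3.582 = 30.54.
Effective surcharge at the founding depth q = γ·D_f = 16.3 × 2.2 = 35.86 kPa.
With d_w = 1.78 m < B, γ̄ = 7.69 + (1.78/3.9) × (16.3 − 7.69) = 11.62 kN/m³.
q_ult = q·N_q + 0.5·γ·B·N_γ
     = 35.86 × 30.539 + 0.5 × 11.62 × 3.9 × 43
     = 1095.1 + 974.31 = 2069.5 kPa.

q_ult ≈ 2070 kPa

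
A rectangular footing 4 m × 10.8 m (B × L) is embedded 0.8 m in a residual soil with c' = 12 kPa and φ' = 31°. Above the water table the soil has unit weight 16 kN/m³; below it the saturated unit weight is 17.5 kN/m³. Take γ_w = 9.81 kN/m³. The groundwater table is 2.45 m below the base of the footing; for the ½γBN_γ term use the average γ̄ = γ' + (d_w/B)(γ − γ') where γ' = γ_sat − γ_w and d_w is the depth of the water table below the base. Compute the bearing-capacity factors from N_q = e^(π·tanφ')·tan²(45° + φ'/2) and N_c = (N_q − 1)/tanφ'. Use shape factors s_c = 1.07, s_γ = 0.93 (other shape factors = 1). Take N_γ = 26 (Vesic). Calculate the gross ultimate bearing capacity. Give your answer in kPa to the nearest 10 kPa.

tan31° = 0.6009, so N_q = e^(π×0.6009)·tan²(60.5°) = 6.604 × 3.124 = 20.63.
N_c = (20.63 − 1)/tan31° = 32.67.
Effective surcharge at the founding depth q = γ·D_f = 16 × 0.8 = 12.8 kPa.
With d_w = 2.45 m < B, γ̄ = 7.69 + (2.45/4) × (16 − 7.69) = 12.78 kN/m³.
q_ult = c·N_c·s_c + q·N_q + 0.5·γ·B·N_γ·s_γ
     = 12 × 32.671 × 1.07 + 12.8 × 20.631 + 0.5 × 12.78 × 4 × 26 × 0.93
     = 419.5 + 264.07 + 618.03 = 1301.6 kPa.

q_ult ≈ 1300 kPa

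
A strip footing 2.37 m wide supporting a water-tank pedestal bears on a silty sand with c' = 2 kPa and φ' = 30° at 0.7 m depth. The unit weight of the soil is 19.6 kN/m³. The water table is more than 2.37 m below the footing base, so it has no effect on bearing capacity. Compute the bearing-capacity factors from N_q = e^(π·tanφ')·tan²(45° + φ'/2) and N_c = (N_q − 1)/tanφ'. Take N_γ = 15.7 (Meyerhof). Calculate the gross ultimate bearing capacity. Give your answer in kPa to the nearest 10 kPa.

q_ult ≈ 680 kPa

tan30° = 0.5774, so N_q = e^(π×0.5774)·tan²(60°) = 6.134 × 3.0 = 18.4.
N_c = (18.4 − 1)/tan30° = 30.14.
Effective surcharge at the founding depth q = γ·D_f = 19.6 × 0.7 = 13.72 kPa.
q_ult = c·N_c + q·N_q + 0.5·γ·B·N_γ
     = 2 × 30.14 + 13.72 × 18.401 + 0.5 × 19.6 × 2.37 × 15.7
     = 60.279 + 252.46 + 364.65 = 677.39 kPa.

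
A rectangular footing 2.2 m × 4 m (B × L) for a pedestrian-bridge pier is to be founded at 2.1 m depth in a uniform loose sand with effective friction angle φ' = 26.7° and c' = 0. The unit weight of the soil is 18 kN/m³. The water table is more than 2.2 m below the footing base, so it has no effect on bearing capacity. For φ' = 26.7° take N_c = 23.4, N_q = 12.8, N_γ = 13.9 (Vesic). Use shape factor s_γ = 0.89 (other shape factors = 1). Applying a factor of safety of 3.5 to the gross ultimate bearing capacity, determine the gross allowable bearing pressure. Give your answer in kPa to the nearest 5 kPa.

q_all ≈ 210 kPa

Overburden at base level: q = 18 × 2.1 = 37.8 kPa.
Surcharge term q·N_q = 37.8 × 12.8 = 483.84 kPa; self-weight term 0.5·γ·B·N_γ·s_γ = 0.5 × 18 × 2.2 × 13.9 × 0.89 = 244.95 kPa.
q_ult = 483.84 + 244.95 = 728.79 kPa.
q_all = q_ult / FS = 728.79 / 3.5 = 208.22 kPa.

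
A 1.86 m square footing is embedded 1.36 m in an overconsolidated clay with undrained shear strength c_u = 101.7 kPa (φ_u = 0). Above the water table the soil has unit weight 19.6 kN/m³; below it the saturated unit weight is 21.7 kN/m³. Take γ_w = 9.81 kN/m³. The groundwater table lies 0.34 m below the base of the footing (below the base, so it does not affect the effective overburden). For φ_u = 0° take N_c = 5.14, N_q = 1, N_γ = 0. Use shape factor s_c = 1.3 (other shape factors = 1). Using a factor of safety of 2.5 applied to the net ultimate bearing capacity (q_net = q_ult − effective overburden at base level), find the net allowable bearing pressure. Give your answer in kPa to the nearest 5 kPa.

Effective surcharge at the founding depth q = γ·D_f = 19.6 × 1.36 = 26.656 kPa.
q_ult = c·N_c·s_c + q·N_q
     = 101.7 × 5.14 × 1.3 + 26.656 × 1
     = 679.56 + 26.656 = 706.22 kPa.
Net ultimate: q_net = 706.22 − 26.656 = 679.56 kPa.
q_all(net) = 679.56 / 2.5 = 271.82 kPa.

q_all(net) ≈ 270 kPa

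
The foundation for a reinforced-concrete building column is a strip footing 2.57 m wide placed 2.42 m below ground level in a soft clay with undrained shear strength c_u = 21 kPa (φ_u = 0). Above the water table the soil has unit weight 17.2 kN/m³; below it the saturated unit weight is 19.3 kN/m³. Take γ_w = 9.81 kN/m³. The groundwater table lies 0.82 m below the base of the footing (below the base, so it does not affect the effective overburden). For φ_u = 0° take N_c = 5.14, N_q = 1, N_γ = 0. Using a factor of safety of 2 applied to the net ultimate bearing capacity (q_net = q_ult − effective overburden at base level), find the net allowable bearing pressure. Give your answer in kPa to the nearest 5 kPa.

Effective surcharge at the founding depth q = γ·D_f = 17.2 × 2.42 = 41.624 kPa.
q_ult = c·N_c + q·N_q
     = 21 × 5.14 + 41.624 × 1
     = 107.94 + 41.624 = 149.56 kPa.
Net ultimate: q_net = 149.56 − 41.624 = 107.94 kPa.
q_all(net) = 107.94 / 2 = 53.97 kPa.

q_all(net) ≈ 55 kPa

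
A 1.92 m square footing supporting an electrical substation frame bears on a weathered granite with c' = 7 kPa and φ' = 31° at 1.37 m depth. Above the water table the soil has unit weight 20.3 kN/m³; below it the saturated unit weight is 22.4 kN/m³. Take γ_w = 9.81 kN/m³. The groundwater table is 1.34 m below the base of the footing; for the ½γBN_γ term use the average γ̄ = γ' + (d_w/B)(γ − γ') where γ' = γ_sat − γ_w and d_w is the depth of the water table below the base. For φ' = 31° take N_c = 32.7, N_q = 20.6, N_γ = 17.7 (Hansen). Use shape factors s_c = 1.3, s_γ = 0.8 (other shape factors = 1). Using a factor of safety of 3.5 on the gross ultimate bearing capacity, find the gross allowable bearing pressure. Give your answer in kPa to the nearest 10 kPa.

q_all ≈ 320 kPa

Overburden at base level: q = 20.3 × 1.37 = 27.811 kPa.
The water table is 1.34 m below the base (< B = 1.92 m), so the ½γBN_γ term uses γ̄ = γ' + (d_w/B)(γ − γ') = 12.59 + (1.34/1.92)(20.3 − 12.59) = 17.971 kN/m³.
Cohesion term c·N_c·s_c = 7 × 32.7 × 1.3 = 297.57 kPa; surcharge term q·N_q = 27.811 × 20.6 = 572.91 kPa; self-weight term 0.5·γ·B·N_γ·s_γ = 0.5 × 17.971 × 1.92 × 17.7 × 0.8 = 244.29 kPa.
q_ult = 297.57 + 572.91 + 244.29 = 1114.8 kPa.
q_all = 1114.8 / 3.5 = 318.5 kPa.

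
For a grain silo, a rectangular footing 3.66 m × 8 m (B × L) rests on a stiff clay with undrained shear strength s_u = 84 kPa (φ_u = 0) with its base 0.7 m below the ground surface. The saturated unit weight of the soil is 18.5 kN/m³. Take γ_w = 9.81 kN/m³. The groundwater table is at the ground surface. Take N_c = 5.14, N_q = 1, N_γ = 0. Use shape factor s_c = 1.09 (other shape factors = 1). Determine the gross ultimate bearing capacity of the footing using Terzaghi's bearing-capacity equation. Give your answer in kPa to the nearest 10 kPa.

Water table at ground surface, so effective unit weight γ' = 18.5 − 9.81 = 8.69 kN/m³ is used throughout; overburden q = 8.69 × 0.7 = 6.083 kPa.
Cohesion term c·N_c·s_c = 84 × 5.14 × 1.09 = 470.62 kPa; surcharge term q·N_q = 6.083 × 1 = 6.083 kPa.
q_ult = 470.62 + 6.083 = 476.7 kPa.

q_ult ≈ 480 kPa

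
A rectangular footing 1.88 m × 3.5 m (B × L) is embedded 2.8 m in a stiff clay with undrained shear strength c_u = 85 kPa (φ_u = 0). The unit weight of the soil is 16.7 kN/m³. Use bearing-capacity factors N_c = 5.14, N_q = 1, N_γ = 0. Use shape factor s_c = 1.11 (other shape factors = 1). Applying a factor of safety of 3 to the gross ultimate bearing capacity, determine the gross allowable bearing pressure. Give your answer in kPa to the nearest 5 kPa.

q_all ≈ 175 kPa

Overburden at base level: q = 16.7 × 2.8 = 46.76 kPa.
Cohesion term c·N_c·s_c = 85 × 5.14 × 1.11 = 484.96 kPa; surcharge term q·N_q = 46.76 × 1 = 46.76 kPa.
q_ult = 484.96 + 46.76 = 531.72 kPa.
q_all = q_ult / FS = 531.72 / 3 = 177.24 kPa.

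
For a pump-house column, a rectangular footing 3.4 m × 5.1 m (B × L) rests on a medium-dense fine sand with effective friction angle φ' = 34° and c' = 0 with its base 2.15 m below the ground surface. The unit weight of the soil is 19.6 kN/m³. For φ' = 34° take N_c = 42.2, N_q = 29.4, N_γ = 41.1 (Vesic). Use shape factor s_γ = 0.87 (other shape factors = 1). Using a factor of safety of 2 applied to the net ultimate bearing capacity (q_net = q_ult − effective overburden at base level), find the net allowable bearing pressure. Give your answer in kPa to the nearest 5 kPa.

q_all(net) ≈ 1195 kPa

q = γ·D_f = 19.6 × 2.15 = 42.14 kPa.
q·N_q = 42.14 × 29.4 = 1238.9 kPa
0.5·γ·B·N_γ·s_γ = 0.5 × 19.6 × 3.4 × 41.1 × 0.87 = 1191.4 kPa
q_ult = 1238.9 + 1191.4 = 2430.3 kPa.
Net ultimate: q_net = 2430.3 − 42.14 = 2388.2 kPa.
q_all(net) = 2388.2 / 2 = 1194.1 kPa.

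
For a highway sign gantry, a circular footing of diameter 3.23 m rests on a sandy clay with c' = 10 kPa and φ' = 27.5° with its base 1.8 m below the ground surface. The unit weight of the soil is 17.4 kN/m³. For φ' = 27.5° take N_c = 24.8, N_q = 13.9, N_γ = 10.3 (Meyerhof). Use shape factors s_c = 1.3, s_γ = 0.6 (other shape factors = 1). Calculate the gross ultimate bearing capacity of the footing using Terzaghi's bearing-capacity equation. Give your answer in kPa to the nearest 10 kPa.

q = γ·D_f = 17.4 × 1.8 = 31.32 kPa.
c·N_c·s_c = 10 × 24.8 × 1.3 = 322.4 kPa
q·N_q = 31.32 × 13.9 = 435.35 kPa
0.5·γ·B·N_γ·s_γ = 0.5 × 17.4 × 3.23 × 10.3 × 0.6 = 173.66 kPa
q_ult = 322.4 + 435.35 + 173.66 = 931.41 kPa.

q_ult ≈ 930 kPa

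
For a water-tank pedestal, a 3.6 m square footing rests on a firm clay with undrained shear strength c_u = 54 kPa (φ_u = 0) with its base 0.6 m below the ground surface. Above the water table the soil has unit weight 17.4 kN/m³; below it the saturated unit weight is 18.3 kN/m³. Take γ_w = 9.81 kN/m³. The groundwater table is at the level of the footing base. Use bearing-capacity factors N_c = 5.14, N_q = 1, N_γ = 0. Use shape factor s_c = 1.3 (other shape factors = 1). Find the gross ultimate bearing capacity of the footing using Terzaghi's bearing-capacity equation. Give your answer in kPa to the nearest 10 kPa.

Overburden at base level: q = 17.4 × 0.6 = 10.44 kPa.
Cohesion term c·N_c·s_c = 54 × 5.14 × 1.3 = 360.83 kPa; surcharge term q·N_q = 10.44 × 1 = 10.44 kPa.
q_ult = 360.83 + 10.44 = 371.27 kPa.

q_ult ≈ 370 kPa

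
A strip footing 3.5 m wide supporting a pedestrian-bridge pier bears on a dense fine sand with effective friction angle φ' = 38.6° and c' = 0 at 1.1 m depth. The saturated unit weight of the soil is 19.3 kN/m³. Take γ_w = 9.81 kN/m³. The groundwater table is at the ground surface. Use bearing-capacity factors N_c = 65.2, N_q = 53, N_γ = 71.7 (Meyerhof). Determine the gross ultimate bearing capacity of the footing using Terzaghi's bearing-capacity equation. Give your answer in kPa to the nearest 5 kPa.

With the water table at the surface the whole profile is submerged: γ' = 19.3 − 9.81 = 9.49 kN/m³, so q = γ'·D_f = 10.439 kPa; the same γ' applies in the ½γBN_γ term.
q_ult = q·N_q + 0.5·γ·B·N_γ
     = 10.439 × 53 + 0.5 × 9.49 × 3.5 × 71.7
     = 553.27 + 1190.8 = 1744 kPa.

q_ult ≈ 1745 kPa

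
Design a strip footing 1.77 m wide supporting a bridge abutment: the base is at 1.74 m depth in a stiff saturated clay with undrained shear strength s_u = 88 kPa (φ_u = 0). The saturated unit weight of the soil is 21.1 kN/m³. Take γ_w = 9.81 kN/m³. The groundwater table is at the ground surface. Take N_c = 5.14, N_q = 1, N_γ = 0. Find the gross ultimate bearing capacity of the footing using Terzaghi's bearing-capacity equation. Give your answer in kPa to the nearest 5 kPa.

q_ult ≈ 470 kPa

Water table at ground surface, so effective unit weight γ' = 21.1 − 9.81 = 11.29 kN/m³ is used throughout; overburden q = 11.29 × 1.74 = 19.645 kPa.
Cohesion term c·N_c = 88 × 5.14 = 452.32 kPa; surcharge term q·N_q = 19.645 × 1 = 19.645 kPa.
q_ult = 452.32 + 19.645 = 471.96 kPa.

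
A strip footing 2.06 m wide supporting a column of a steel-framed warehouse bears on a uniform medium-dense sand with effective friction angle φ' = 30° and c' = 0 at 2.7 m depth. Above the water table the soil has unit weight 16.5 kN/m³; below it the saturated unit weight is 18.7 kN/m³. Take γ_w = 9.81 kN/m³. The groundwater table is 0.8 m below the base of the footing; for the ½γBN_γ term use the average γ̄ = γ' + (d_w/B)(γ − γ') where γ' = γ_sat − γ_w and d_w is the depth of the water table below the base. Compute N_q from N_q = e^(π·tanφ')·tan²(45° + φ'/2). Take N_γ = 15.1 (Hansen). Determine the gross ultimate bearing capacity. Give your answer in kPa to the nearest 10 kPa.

q_ult ≈ 1000 kPa

tan30° = 0.5774, so N_q = e^(π×0.5774)·tan²(60°) = 6.134 × 3.0 = 18.4.
Effective surcharge at the founding depth q = γ·D_f = 16.5 × 2.7 = 44.55 kPa.
With d_w = 0.8 m < B, γ̄ = 8.89 + (0.8/2.06) × (16.5 − 8.89) = 11.845 kN/m³.
q_ult = q·N_q + 0.5·γ·B·N_γ
     = 44.55 × 18.401 + 0.5 × 11.845 × 2.06 × 15.1
     = 819.77 + 184.23 = 1004 kPa.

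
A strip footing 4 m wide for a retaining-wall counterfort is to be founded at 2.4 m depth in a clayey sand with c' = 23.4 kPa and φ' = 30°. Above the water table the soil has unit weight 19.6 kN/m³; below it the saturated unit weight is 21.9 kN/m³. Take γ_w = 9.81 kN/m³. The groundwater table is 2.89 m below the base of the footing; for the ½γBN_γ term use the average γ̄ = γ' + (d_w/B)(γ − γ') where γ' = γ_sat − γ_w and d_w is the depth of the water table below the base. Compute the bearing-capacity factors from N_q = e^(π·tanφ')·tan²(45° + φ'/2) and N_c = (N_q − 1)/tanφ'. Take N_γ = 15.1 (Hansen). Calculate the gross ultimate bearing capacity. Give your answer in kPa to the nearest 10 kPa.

q_ult ≈ 2100 kPa

tan30° = 0.5774, so N_q = e^(π×0.5774)·tan²(60°) = 6.134 × 3.0 = 18.4.
N_c = (18.4 − 1)/tan30° = 30.14.
Overburden at base level: q = 19.6 × 2.4 = 47.04 kPa.
The water table is 2.89 m below the base (< B = 4 m), so the ½γBN_γ term uses γ̄ = γ' + (d_w/B)(γ − γ') = 12.09 + (2.89/4)(19.6 − 12.09) = 17.516 kN/m³.
Cohesion term c·N_c = 23.4 × 30.14 = 705.27 kPa; surcharge term q·N_q = 47.04 × 18.401 = 865.59 kPa; self-weight term 0.5·γ·B·N_γ = 0.5 × 17.516 × 4 × 15.1 = 528.98 kPa.
q_ult = 705.27 + 865.59 + 528.98 = 2099.8 kPa.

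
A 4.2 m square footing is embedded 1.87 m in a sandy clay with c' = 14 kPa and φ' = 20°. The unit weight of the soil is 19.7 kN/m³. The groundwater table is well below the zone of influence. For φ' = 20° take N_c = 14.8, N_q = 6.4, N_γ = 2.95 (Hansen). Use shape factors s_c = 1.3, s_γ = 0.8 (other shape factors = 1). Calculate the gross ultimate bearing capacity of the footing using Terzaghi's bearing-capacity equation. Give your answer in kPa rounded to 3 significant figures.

q_ult ≈ 603 kPa

Effective surcharge at the founding depth q = γ·D_f = 19.7 × 1.87 = 36.839 kPa.
q_ult = c·N_c·s_c + q·N_q + 0.5·γ·B·N_γ·s_γ
     = 14 × 14.8 × 1.3 + 36.839 × 6.4 + 0.5 × 19.7 × 4.2 × 2.95 × 0.8
     = 269.36 + 235.77 + 97.633 = 602.76 kPa.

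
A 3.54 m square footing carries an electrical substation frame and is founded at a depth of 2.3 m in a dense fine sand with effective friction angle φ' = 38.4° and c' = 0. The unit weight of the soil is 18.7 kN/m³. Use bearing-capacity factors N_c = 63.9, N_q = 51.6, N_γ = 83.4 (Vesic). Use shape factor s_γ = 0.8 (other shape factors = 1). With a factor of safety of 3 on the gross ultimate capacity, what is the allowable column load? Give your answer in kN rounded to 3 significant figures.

Effective surcharge at the founding depth q = γ·D_f = 18.7 × 2.3 = 43.01 kPa.
q_ult = q·N_q + 0.5·γ·B·N_γ·s_γ
     = 43.01 × 51.6 + 0.5 × 18.7 × 3.54 × 83.4 × 0.8
     = 2219.3 + 2208.4 = 4427.7 kPa.
Gross allowable pressure q_all = 4427.7 / 3 = 1475.9 kPa.
Footing area = 12.5316 m², so allowable column load = 1475.9 × 12.5316 = 18495 kN.

P_all ≈ 18500 kN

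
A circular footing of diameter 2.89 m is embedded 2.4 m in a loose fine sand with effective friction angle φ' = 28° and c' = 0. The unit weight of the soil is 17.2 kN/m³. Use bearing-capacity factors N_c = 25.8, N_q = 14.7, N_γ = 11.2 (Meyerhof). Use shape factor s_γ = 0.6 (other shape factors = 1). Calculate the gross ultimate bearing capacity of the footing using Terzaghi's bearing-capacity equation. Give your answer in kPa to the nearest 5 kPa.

q_ult ≈ 775 kPa

Overburden at base level: q = 17.2 × 2.4 = 41.28 kPa.
Surcharge term q·N_q = 41.28 × 14.7 = 606.82 kPa; self-weight term 0.5·γ·B·N_γ·s_γ = 0.5 × 17.2 × 2.89 × 11.2 × 0.6 = 167.02 kPa.
q_ult = 606.82 + 167.02 = 773.83 kPa.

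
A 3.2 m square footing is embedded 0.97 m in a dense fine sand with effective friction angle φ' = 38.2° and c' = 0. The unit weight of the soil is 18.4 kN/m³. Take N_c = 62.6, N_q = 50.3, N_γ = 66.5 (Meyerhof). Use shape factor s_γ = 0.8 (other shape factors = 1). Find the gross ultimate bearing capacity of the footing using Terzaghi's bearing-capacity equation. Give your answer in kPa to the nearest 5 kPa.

Effective surcharge at the founding depth q = γ·D_f = 18.4 × 0.97 = 17.848 kPa.
q_ult = q·N_q + 0.5·γ·B·N_γ·s_γ
     = 17.848 × 50.3 + 0.5 × 18.4 × 3.2 × 66.5 × 0.8
     = 897.75 + 1566.2 = 2464 kPa.

q_ult ≈ 2465 kPa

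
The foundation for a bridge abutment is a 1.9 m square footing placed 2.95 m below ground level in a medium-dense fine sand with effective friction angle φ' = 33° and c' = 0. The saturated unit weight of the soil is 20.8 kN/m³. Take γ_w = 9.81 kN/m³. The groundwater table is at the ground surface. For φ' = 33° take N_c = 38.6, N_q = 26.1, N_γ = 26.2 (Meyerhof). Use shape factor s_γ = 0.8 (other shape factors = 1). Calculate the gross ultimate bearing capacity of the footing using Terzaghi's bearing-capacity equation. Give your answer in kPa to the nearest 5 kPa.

γ' = 20.8 − 9.81 = 10.99 kN/m³ (submerged throughout). q = 10.99 × 2.95 = 32.421 kPa; the same γ' applies in the ½γBN_γ term.
q·N_q = 32.421 × 26.1 = 846.18 kPa
0.5·γ·B·N_γ·s_γ = 0.5 × 10.99 × 1.9 × 26.2 × 0.8 = 218.83 kPa
q_ult = 846.18 + 218.83 = 1065 kPa.

q_ult ≈ 1065 kPa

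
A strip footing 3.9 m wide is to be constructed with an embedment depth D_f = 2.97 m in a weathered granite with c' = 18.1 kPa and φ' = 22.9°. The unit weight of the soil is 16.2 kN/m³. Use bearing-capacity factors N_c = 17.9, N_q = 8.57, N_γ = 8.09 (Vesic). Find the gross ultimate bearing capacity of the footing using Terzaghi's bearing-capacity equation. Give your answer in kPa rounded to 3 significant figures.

Overburden at base level: q = 16.2 × 2.97 = 48.114 kPa.
Cohesion term c·N_c = 18.1 × 17.9 = 323.99 kPa; surcharge term q·N_q = 48.114 × 8.57 = 412.34 kPa; self-weight term 0.5·γ·B·N_γ = 0.5 × 16.2 × 3.9 × 8.09 = 255.56 kPa.
q_ult = 323.99 + 412.34 + 255.56 = 991.89 kPa.

q_ult ≈ 992 kPa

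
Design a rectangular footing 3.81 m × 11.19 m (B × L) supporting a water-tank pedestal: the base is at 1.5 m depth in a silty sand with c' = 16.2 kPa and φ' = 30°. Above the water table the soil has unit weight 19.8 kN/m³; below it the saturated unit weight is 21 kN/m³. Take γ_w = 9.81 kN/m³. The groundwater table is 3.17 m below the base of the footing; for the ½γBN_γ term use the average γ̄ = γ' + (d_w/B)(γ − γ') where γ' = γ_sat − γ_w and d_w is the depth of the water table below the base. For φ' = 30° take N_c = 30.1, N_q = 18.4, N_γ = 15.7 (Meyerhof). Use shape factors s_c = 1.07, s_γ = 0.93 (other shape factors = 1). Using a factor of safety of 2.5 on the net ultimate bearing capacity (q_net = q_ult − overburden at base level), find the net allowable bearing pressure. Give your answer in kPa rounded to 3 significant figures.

Effective surcharge at the founding depth q = γ·D_f = 19.8 × 1.5 = 29.7 kPa.
With d_w = 3.17 m < B, γ̄ = 11.19 + (3.17/3.81) × (19.8 − 11.19) = 18.354 kN/m³.
q_ult = c·N_c·s_c + q·N_q + 0.5·γ·B·N_γ·s_γ
     = 16.2 × 30.1 × 1.07 + 29.7 × 18.4 + 0.5 × 18.354 × 3.81 × 15.7 × 0.93
     = 521.75 + 546.48 + 510.51 = 1578.7 kPa.
q_net = 1578.7 − 29.7 = 1549 kPa.
q_all(net) = 1549 / 2.5 = 619.62 kPa.

q_all(net) ≈ 620 kPa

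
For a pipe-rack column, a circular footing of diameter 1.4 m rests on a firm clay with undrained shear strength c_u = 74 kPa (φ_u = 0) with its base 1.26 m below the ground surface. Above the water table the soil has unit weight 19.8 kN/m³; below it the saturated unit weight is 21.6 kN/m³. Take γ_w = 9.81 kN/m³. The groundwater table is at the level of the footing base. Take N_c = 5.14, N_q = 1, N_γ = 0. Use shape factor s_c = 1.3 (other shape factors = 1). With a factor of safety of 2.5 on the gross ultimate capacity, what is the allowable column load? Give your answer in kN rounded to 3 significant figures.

P_all ≈ 320 kN

q = γ·D_f = 19.8 × 1.26 = 24.948 kPa.
c·N_c·s_c = 74 × 5.14 × 1.3 = 494.47 kPa
q·N_q = 24.948 × 1 = 24.948 kPa
q_ult = 494.47 + 24.948 = 519.42 kPa.
Gross allowable pressure q_all = 519.42 / 2.5 = 207.77 kPa.
Footing area = 1.5394 m², so allowable column load = 207.77 × 1.5394 = 319.84 kN.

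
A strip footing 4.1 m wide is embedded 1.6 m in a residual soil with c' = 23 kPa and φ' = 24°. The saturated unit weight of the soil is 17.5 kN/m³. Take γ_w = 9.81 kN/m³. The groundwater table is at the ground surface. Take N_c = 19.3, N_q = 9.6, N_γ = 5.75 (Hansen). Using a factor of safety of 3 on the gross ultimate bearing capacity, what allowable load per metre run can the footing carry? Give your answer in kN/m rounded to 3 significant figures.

γ' = 17.5 − 9.81 = 7.69 kN/m³ (submerged throughout). q = 7.69 × 1.6 = 12.304 kPa; the same γ' applies in the ½γBN_γ term.
c·N_c = 23 × 19.3 = 443.9 kPa
q·N_q = 12.304 × 9.6 = 118.12 kPa
0.5·γ·B·N_γ = 0.5 × 7.69 × 4.1 × 5.75 = 90.646 kPa
q_ult = 443.9 + 118.12 + 90.646 = 652.66 kPa.
Gross allowable pressure q_all = 652.66 / 3 = 217.55 kPa.
Allowable wall load = q_all × B = 217.55 × 4.1 = 891.97 kN per metre run.

≈ 892 kN/m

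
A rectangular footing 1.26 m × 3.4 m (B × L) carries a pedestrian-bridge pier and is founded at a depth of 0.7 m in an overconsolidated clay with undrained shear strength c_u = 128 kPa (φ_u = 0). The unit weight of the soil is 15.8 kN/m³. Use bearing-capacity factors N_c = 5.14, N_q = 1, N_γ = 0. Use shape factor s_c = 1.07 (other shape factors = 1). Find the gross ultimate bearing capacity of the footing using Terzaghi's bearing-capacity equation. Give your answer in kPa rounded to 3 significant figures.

Overburden at base level: q = 15.8 × 0.7 = 11.06 kPa.
Cohesion term c·N_c·s_c = 128 × 5.14 × 1.07 = 703.97 kPa; surcharge term q·N_q = 11.06 × 1 = 11.06 kPa.
q_ult = 703.97 + 11.06 = 715.03 kPa.

q_ult ≈ 715 kPa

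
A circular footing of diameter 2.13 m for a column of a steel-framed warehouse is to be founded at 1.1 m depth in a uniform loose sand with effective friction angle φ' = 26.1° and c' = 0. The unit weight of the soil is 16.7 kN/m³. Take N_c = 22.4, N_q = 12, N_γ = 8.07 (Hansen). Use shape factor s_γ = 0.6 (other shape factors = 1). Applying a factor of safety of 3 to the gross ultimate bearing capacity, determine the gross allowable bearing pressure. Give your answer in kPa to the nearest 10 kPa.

q_all ≈ 100 kPa

q = γ·D_f = 16.7 × 1.1 = 18.37 kPa.
q·N_q = 18.37 × 12 = 220.44 kPa
0.5·γ·B·N_γ·s_γ = 0.5 × 16.7 × 2.13 × 8.07 × 0.6 = 86.117 kPa
q_ult = 220.44 + 86.117 = 306.56 kPa.
q_all = q_ult / FS = 306.56 / 3 = 102.19 kPa.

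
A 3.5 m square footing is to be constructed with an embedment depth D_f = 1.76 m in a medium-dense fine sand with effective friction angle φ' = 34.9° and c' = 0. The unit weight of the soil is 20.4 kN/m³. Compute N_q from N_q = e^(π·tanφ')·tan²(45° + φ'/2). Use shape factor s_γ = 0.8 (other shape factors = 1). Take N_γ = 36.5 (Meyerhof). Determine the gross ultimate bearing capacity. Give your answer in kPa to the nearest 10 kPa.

tan34.9° = 0.6976, so N_q = e^(π×0.6976)·tan²(62.45°) = 8.95 × 3.674 = 32.89.
Effective surcharge at the founding depth q = γ·D_f = 20.4 × 1.76 = 35.904 kPa.
q_ult = q·N_q + 0.5·γ·B·N_γ·s_γ
     = 35.904 × 32.885 + 0.5 × 20.4 × 3.5 × 36.5 × 0.8
     = 1180.7 + 1042.4 = 2223.1 kPa.

q_ult ≈ 2220 kPa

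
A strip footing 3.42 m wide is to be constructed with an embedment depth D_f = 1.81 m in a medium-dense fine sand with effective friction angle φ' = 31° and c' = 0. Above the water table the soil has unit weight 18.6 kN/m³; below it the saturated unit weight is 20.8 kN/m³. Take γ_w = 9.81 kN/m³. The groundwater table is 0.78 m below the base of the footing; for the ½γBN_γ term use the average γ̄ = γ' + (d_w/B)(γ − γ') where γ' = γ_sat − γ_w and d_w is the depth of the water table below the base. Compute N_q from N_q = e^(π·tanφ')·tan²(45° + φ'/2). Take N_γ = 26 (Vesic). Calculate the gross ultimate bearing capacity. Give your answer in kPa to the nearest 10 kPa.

q_ult ≈ 1260 kPa

tan31° = 0.6009, so N_q = e^(π×0.6009)·tan²(60.5°) = 6.604 × 3.124 = 20.63.
q = γ·D_f = 18.6 × 1.81 = 33.666 kPa.
γ' = 10.99 kN/m³; averaging over the depth B below the base, γ̄ = γ' + (d_w/B)(γ − γ') = 12.726 kN/m³.
q·N_q = 33.666 × 20.631 = 694.56 kPa
0.5·γ·B·N_γ = 0.5 × 12.726 × 3.42 × 26 = 565.78 kPa
q_ult = 694.56 + 565.78 = 1260.3 kPa.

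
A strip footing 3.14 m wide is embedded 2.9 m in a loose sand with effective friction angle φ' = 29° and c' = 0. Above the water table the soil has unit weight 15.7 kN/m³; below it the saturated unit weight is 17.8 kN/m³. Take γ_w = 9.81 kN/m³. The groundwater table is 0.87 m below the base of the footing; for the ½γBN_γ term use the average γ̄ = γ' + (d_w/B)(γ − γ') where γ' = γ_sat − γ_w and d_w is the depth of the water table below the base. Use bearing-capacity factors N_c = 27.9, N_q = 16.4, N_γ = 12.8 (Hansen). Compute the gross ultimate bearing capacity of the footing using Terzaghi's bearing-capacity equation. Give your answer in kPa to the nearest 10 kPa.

q_ult ≈ 950 kPa

Effective surcharge at the founding depth q = γ·D_f = 15.7 × 2.9 = 45.53 kPa.
With d_w = 0.87 m < B, γ̄ = 7.99 + (0.87/3.14) × (15.7 − 7.99) = 10.126 kN/m³.
q_ult = q·N_q + 0.5·γ·B·N_γ
     = 45.53 × 16.4 + 0.5 × 10.126 × 3.14 × 12.8
     = 746.69 + 203.5 = 950.19 kPa.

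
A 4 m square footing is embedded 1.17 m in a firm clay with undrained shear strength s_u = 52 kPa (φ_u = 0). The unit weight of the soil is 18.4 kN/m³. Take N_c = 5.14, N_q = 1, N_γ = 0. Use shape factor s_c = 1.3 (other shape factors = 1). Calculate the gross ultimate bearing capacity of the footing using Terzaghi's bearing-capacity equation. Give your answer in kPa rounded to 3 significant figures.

q_ult ≈ 369 kPa

Effective surcharge at the founding depth q = γ·D_f = 18.4 × 1.17 = 21.528 kPa.
q_ult = c·N_c·s_c + q·N_q
     = 52 × 5.14 × 1.3 + 21.528 × 1
     = 347.46 + 21.528 = 368.99 kPa.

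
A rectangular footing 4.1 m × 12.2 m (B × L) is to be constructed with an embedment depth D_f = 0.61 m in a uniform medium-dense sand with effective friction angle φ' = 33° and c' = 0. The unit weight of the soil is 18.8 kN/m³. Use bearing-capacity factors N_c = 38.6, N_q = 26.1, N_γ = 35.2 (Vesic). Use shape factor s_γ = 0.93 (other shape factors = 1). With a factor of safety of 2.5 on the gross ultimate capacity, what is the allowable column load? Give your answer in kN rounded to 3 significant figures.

P_all ≈ 31200 kN

q = γ·D_f = 18.8 × 0.61 = 11.468 kPa.
q·N_q = 11.468 × 26.1 = 299.31 kPa
0.5·γ·B·N_γ·s_γ = 0.5 × 18.8 × 4.1 × 35.2 × 0.93 = 1261.6 kPa
q_ult = 299.31 + 1261.6 = 1561 kPa.
Gross allowable pressure q_all = 1561 / 2.5 = 624.38 kPa.
Footing area = 50.02 m², so allowable column load = 624.38 × 50.02 = 31232 kN.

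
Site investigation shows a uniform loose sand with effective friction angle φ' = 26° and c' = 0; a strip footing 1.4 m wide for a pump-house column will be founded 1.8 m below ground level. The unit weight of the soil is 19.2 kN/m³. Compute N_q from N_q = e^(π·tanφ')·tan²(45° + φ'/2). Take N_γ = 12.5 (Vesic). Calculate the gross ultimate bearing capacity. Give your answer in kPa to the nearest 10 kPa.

q_ult ≈ 580 kPa

tan26° = 0.4877, so N_q = e^(π×0.4877)·tan²(58°) = 4.629 × 2.561 = 11.85.
Overburden at base level: q = 19.2 × 1.8 = 34.56 kPa.
Surcharge term q·N_q = 34.56 × 11.854 = 409.68 kPa; self-weight term 0.5·γ·B·N_γ = 0.5 × 19.2 × 1.4 × 12.5 = 168 kPa.
q_ult = 409.68 + 168 = 577.68 kPa.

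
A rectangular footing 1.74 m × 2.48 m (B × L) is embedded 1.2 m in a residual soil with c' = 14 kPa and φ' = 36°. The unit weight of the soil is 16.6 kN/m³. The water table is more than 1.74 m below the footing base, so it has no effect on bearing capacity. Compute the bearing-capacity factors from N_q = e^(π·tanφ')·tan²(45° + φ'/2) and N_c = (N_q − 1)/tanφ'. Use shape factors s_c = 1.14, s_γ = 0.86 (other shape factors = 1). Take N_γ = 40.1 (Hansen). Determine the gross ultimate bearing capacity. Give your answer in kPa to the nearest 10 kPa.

tan36° = 0.7265, so N_q = e^(π×0.7265)·tan²(63°) = 9.801 × 3.852 = 37.75.
N_c = (37.75 − 1)/tan36° = 50.59.
Effective surcharge at the founding depth q = γ·D_f = 16.6 × 1.2 = 19.92 kPa.
q_ult = c·N_c·s_c + q·N_q + 0.5·γ·B·N_γ·s_γ
     = 14 × 50.585 × 1.14 + 19.92 × 37.752 + 0.5 × 16.6 × 1.74 × 40.1 × 0.86
     = 807.34 + 752.03 + 498.05 = 2057.4 kPa.

q_ult ≈ 2060 kPa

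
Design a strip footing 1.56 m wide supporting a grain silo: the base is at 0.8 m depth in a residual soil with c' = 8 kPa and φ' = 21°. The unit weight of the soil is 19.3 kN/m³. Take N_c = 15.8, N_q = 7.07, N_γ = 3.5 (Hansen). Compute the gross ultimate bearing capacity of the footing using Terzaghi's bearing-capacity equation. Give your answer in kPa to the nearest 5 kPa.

q_ult ≈ 290 kPa

Overburden at base level: q = 19.3 × 0.8 = 15.44 kPa.
Cohesion term c·N_c = 8 × 15.8 = 126.4 kPa; surcharge term q·N_q = 15.44 × 7.07 = 109.16 kPa; self-weight term 0.5·γ·B·N_γ = 0.5 × 19.3 × 1.56 × 3.5 = 52.689 kPa.
q_ult = 126.4 + 109.16 + 52.689 = 288.25 kPa.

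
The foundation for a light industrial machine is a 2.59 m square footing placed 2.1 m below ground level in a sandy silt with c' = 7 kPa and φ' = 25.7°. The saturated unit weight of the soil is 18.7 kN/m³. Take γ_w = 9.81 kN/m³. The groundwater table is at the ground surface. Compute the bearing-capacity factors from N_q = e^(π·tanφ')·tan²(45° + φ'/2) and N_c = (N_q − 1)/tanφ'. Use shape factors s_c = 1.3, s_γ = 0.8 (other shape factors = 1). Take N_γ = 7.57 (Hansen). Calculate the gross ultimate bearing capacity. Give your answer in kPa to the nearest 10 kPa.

tan25.7° = 0.4813, so N_q = e^(π×0.4813)·tan²(57.85°) = 4.536 × 2.531 = 11.48.
N_c = (11.48 − 1)/tan25.7° = 21.78.
Water table at ground surface, so effective unit weight γ' = 18.7 − 9.81 = 8.89 kN/m³ is used throughout; overburden q = 8.89 × 2.1 = 18.669 kPa; the same γ' applies in the ½γBN_γ term.
Cohesion term c·N_c·s_c = 7 × 21.779 × 1.3 = 198.19 kPa; surcharge term q·N_q = 18.669 × 11.481 = 214.35 kPa; self-weight term 0.5·γ·B·N_γ·s_γ = 0.5 × 8.89 × 2.59 × 7.57 × 0.8 = 69.72 kPa.
q_ult = 198.19 + 214.35 + 69.72 = 482.26 kPa.

q_ult ≈ 480 kPa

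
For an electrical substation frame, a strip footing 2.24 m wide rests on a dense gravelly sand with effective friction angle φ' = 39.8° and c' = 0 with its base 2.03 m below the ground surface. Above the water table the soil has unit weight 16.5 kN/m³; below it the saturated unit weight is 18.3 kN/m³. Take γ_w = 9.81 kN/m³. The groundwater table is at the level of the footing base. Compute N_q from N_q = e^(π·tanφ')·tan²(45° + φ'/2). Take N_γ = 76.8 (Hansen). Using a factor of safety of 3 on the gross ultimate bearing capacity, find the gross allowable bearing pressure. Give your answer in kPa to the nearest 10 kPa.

N_q = e^(π·tan39.8°)·tan²(64.9°) = 62.44.
Overburden at base level: q = 16.5 × 2.03 = 33.495 kPa.
Below the base the soil is submerged, so the ½γBN_γ term uses γ' = 18.3 − 9.81 = 8.49 kN/m³.
Surcharge term q·N_q = 33.495 × 62.439 = 2091.4 kPa; self-weight term 0.5·γ·B·N_γ = 0.5 × 8.49 × 2.24 × 76.8 = 730.28 kPa.
q_ult = 2091.4 + 730.28 = 2821.7 kPa.
q_all = 2821.7 / 3 = 940.56 kPa.

q_all ≈ 940 kPa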